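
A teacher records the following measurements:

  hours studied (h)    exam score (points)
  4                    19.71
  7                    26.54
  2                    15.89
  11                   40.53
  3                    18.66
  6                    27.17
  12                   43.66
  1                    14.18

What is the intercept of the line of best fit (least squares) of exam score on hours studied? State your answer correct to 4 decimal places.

n = 8, Σx = 46, Σy = 206.34, Σxy = 1499.33, Σx² = 380
Sxx = Σx² − (Σx)²/n = 380 − 264.5 = 115.5
Sxy = Σxy − (Σx)(Σy)/n = 1499.33 − 1186.455 = 312.875
b = Sxy/Sxx = 312.875/115.5 = 2.708874
a = ȳ − b·x̄ = 25.7925 − 2.708874·5.75 = 10.216472

10.2165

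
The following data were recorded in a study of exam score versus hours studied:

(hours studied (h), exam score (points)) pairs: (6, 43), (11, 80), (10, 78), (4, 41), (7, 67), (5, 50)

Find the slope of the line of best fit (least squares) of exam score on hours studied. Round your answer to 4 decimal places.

n = 6, Σx = 43, Σy = 359, Σxy = 2801, Σx² = 347
Sxx = Σx² − (Σx)²/n = 347 − 308.166667 = 38.833333
Sxy = Σxy − (Σx)(Σy)/n = 2801 − 2572.833333 = 228.166667
b = Sxy/Sxx = 228.166667/38.833333 = 5.875536

5.8755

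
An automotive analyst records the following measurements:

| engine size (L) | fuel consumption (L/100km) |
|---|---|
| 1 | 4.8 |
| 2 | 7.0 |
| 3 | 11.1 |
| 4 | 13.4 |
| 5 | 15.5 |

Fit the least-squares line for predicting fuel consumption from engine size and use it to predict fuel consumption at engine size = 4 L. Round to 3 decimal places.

n = 5, Σx = 15, Σy = 51.8, Σxy = 183.2, Σx² = 55
Sxx = Σx² − (Σx)²/n = 55 − 45 = 10
Sxy = Σxy − (Σx)(Σy)/n = 183.2 − 155.4 = 27.8
b = Sxy/Sxx = 27.8/10 = 2.78
a = ȳ − b·x̄ = 10.36 − 2.78·3 = 2.02
ŷ(4) = a + b·4 = 2.02 + 2.78·4 = 13.14

13.140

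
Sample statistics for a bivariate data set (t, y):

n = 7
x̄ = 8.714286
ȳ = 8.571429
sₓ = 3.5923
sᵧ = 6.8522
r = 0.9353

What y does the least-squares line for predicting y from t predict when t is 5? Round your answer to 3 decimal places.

b = r · sᵧ/sₓ = 0.9353 · 6.8522/3.5923 = 1.784056
a = ȳ − b·x̄ = 8.571429 − 1.784056·8.714286 = -6.975341
ŷ(5) = a + b·5 = -6.975341 + 1.784056·5 = 1.944937

1.945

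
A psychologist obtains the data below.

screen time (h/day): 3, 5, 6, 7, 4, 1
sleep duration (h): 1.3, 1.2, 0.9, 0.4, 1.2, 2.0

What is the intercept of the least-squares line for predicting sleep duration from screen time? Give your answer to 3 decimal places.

n = 6, Σx = 26, Σy = 7, Σxy = 24.9, Σx² = 136
Sxx = Σx² − (Σx)²/n = 136 − 112.666667 = 23.333333
Sxy = Σxy − (Σx)(Σy)/n = 24.9 − 30.333333 = -5.433333
b = Sxy/Sxx = -5.433333/23.333333 = -0.232857
a = ȳ − b·x̄ = 1.166667 − (-0.232857)·4.333333 = 2.175714

2.176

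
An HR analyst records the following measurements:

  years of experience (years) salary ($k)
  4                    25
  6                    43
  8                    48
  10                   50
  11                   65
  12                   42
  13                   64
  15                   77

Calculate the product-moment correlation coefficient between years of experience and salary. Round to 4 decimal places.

0.8547

n = 8, Σx = 79, Σy = 414, Σxy = 4448, Σx² = 875, Σy² = 23292
Sxx = Σx² − (Σx)²/n = 875 − 780.125 = 94.875
Sxy = Σxy − (Σx)(Σy)/n = 4448 − 4088.25 = 359.75
Syy = Σy² − (Σy)²/n = 23292 − 21424.5 = 1867.5
r = Sxy/√(Sxx·Syy) = 359.75/√(177179.0625) = 359.75/420.926434 = 0.854662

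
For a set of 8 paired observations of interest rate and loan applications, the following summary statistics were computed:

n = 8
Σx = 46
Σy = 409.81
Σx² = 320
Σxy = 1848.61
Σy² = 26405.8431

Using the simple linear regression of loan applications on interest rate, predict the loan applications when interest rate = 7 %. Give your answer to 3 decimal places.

Sxx = Σx² − (Σx)²/n = 320 − 264.5 = 55.5
Sxy = Σxy − (Σx)(Σy)/n = 1848.61 − 2356.4075 = -507.7975
b = Sxy/Sxx = -507.7975/55.5 = -9.149505
a = ȳ − b·x̄ = 51.22625 − (-9.149505)·5.75 = 103.835901
ŷ(7) = a + b·7 = 103.835901 + (-9.149505)·7 = 39.789369

39.789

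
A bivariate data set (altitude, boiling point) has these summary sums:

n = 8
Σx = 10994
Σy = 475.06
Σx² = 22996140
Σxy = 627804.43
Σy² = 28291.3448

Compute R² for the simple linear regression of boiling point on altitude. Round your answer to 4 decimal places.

Sxx = Σx² − (Σx)²/n = 22996140 − 15108504.5 = 7887635.5
Sxy = Σxy − (Σx)(Σy)/n = 627804.43 − 652851.205 = -25046.775
Syy = Σy² − (Σy)²/n = 28291.3448 − 28210.25045 = 81.09435
R² = Sxy²/(Sxx·Syy) = (-25046.775)²/(7887635.5·81.09435) = 0.980768

0.9808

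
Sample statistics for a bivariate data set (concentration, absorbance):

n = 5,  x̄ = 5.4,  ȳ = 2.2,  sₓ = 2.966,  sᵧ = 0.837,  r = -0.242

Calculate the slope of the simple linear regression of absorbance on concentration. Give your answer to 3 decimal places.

b = r · sᵧ/sₓ = -0.242 · 0.837/2.966 = -0.068292

-0.068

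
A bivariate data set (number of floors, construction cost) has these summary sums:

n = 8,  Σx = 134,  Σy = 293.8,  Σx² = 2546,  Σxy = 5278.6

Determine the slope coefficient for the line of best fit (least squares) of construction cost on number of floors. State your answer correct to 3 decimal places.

Sxx = Σx² − (Σx)²/n = 2546 − 2244.5 = 301.5
Sxy = Σxy − (Σx)(Σy)/n = 5278.6 − 4921.15 = 357.45
b = Sxy/Sxx = 357.45/301.5 = 1.185572

1.186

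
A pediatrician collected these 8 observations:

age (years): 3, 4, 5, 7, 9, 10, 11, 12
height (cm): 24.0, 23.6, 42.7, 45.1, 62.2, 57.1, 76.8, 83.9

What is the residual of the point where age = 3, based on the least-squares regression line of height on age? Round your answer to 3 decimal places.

1.639

n = 8, Σx = 61, Σy = 415.4, Σxy = 3678, Σx² = 545
Sxx = Σx² − (Σx)²/n = 545 − 465.125 = 79.875
Sxy = Σxy − (Σx)(Σy)/n = 3678 − 3167.425 = 510.575
b = Sxy/Sxx = 510.575/79.875 = 6.392175
a = ȳ − b·x̄ = 51.925 − 6.392175·7.625 = 3.184664
ŷ(3) = 3.184664 + 6.392175·3 = 22.361189
residual = y − ŷ = 24.0 − 22.361189 = 1.638811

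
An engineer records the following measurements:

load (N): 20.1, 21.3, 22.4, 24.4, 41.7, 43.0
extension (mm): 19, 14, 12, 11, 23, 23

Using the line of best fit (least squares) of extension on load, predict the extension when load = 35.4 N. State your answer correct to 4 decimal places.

19.6566

n = 6, Σx = 172.9, Σy = 102, Σxy = 3165.4, Σx² = 5542.71
Sxx = Σx² − (Σx)²/n = 5542.71 − 4982.401667 = 560.308333
Sxy = Σxy − (Σx)(Σy)/n = 3165.4 − 2939.3 = 226.1
b = Sxy/Sxx = 226.1/560.308333 = 0.403528
a = ȳ − b·x̄ = 17 − 0.403528·28.816667 = 5.371673
ŷ(35.4) = a + b·35.4 = 5.371673 + 0.403528·35.4 = 19.656558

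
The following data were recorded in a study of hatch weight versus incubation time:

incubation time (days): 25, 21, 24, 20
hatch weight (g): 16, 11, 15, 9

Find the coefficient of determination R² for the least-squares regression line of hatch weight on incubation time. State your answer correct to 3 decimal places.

0.992

n = 4, Σx = 90, Σy = 51, Σxy = 1171, Σx² = 2042, Σy² = 683
Sxx = Σx² − (Σx)²/n = 2042 − 2025 = 17
Sxy = Σxy − (Σx)(Σy)/n = 1171 − 1147.5 = 23.5
Syy = Σy² − (Σy)²/n = 683 − 650.25 = 32.75
R² = Sxy²/(Sxx·Syy) = (23.5)²/(17·32.75) = 0.991917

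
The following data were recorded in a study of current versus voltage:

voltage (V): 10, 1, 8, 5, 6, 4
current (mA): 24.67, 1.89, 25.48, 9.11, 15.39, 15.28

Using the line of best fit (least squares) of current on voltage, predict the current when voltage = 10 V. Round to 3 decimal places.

26.821

n = 6, Σx = 34, Σy = 91.82, Σxy = 651.44, Σx² = 242
Sxx = Σx² − (Σx)²/n = 242 − 192.666667 = 49.333333
Sxy = Σxy − (Σx)(Σy)/n = 651.44 − 520.313333 = 131.126667
b = Sxy/Sxx = 131.126667/49.333333 = 2.657973
a = ȳ − b·x̄ = 15.303333 − 2.657973·5.666667 = 0.241486
ŷ(10) = a + b·10 = 0.241486 + 2.657973·10 = 26.821216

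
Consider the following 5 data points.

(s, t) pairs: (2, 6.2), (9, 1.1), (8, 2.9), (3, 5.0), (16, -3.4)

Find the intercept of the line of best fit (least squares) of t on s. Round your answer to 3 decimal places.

7.434

n = 5, Σx = 38, Σy = 11.8, Σxy = 6.1, Σx² = 414
Sxx = Σx² − (Σx)²/n = 414 − 288.8 = 125.2
Sxy = Σxy − (Σx)(Σy)/n = 6.1 − 89.68 = -83.58
b = Sxy/Sxx = -83.58/125.2 = -0.667572
a = ȳ − b·x̄ = 2.36 − (-0.667572)·7.6 = 7.433546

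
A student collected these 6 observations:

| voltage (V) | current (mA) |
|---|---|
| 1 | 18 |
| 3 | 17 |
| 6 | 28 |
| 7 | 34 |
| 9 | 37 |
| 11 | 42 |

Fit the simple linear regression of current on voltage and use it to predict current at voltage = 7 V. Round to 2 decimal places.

n = 6, Σx = 37, Σy = 176, Σxy = 1270, Σx² = 297
Sxx = Σx² − (Σx)²/n = 297 − 228.166667 = 68.833333
Sxy = Σxy − (Σx)(Σy)/n = 1270 − 1085.333333 = 184.666667
b = Sxy/Sxx = 184.666667/68.833333 = 2.682809
a = ȳ − b·x̄ = 29.333333 − 2.682809·6.166667 = 12.789346
ŷ(7) = a + b·7 = 12.789346 + 2.682809·7 = 31.569007

31.57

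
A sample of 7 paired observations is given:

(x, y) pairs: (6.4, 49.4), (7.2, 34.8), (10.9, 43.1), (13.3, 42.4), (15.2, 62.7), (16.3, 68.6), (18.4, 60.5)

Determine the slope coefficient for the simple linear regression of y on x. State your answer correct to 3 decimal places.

n = 7, Σx = 87.7, Σy = 361.5, Σxy = 4784.85, Σx² = 1223.79
Sxx = Σx² − (Σx)²/n = 1223.79 − 1098.755714 = 125.034286
Sxy = Σxy − (Σx)(Σy)/n = 4784.85 − 4529.078571 = 255.771429
b = Sxy/Sxx = 255.771429/125.034286 = 2.045610

2.046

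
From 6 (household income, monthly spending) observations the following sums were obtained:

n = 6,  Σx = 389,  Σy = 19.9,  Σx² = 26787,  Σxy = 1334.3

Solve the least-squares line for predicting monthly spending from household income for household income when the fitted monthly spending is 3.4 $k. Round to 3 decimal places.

67.793

Sxx = Σx² − (Σx)²/n = 26787 − 25220.166667 = 1566.833333
Sxy = Σxy − (Σx)(Σy)/n = 1334.3 − 1290.183333 = 44.116667
b = Sxy/Sxx = 44.116667/1566.833333 = 0.028157
a = ȳ − b·x̄ = 3.316667 − 0.028157·64.833333 = 1.491182
Set a + b·x = 3.4: x = (3.4 − 1.491182) / 0.028157 = 67.792973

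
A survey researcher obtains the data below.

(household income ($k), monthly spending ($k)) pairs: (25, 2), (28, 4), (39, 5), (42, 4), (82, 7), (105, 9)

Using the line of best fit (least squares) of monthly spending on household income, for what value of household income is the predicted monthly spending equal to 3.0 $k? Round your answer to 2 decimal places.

n = 6, Σx = 321, Σy = 31, Σxy = 2044, Σx² = 22443
Sxx = Σx² − (Σx)²/n = 22443 − 17173.5 = 5269.5
Sxy = Σxy − (Σx)(Σy)/n = 2044 − 1658.5 = 385.5
b = Sxy/Sxx = 385.5/5269.5 = 0.073157
a = ȳ − b·x̄ = 5.166667 − 0.073157·53.5 = 1.252775
Set a + b·x = 3.0: x = (3.0 − 1.252775) / 0.073157 = 23.883268

23.88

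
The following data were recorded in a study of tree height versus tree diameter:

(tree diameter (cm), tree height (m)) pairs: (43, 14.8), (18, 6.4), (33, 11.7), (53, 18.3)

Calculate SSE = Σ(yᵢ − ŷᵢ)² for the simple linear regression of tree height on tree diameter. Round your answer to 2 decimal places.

0.04

n = 4, Σx = 147, Σy = 51.2, Σxy = 2107.6, Σx² = 6071, Σy² = 731.78
Sxx = Σx² − (Σx)²/n = 6071 − 5402.25 = 668.75
Sxy = Σxy − (Σx)(Σy)/n = 2107.6 − 1881.6 = 226
Syy = Σy² − (Σy)²/n = 731.78 − 655.36 = 76.42
b = Sxy/Sxx = 226/668.75 = 0.337944
SSE = Syy − b·Sxy = 76.42 − 0.337944·226 = 0.044673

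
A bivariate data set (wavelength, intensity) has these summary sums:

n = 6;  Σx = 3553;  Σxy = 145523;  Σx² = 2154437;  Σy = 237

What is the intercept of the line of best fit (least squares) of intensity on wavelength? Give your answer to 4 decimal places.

Sxx = Σx² − (Σx)²/n = 2154437 − 2103968.166667 = 50468.833333
Sxy = Σxy − (Σx)(Σy)/n = 145523 − 140343.5 = 5179.5
b = Sxy/Sxx = 5179.5/50468.833333 = 0.102628
a = ȳ − b·x̄ = 39.5 − 0.102628·592.166667 = -21.272700

-21.2727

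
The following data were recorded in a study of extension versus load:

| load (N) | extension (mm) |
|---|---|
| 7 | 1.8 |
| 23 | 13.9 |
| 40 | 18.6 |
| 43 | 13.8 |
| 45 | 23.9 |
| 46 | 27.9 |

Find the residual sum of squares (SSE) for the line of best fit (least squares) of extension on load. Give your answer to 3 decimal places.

n = 6, Σx = 204, Σy = 99.9, Σxy = 4028.6, Σx² = 8168, Σy² = 2082.47
Sxx = Σx² − (Σx)²/n = 8168 − 6936 = 1232
Sxy = Σxy − (Σx)(Σy)/n = 4028.6 − 3396.6 = 632
Syy = Σy² − (Σy)²/n = 2082.47 − 1663.335 = 419.135
b = Sxy/Sxx = 632/1232 = 0.512987
SSE = Syy − b·Sxy = 419.135 − 0.512987·632 = 94.927208

94.927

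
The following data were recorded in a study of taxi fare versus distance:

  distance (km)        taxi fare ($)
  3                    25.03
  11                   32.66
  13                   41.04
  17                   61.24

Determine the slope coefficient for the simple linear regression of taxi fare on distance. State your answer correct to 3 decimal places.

2.397

n = 4, Σx = 44, Σy = 159.97, Σxy = 2008.95, Σx² = 588
Sxx = Σx² − (Σx)²/n = 588 − 484 = 104
Sxy = Σxy − (Σx)(Σy)/n = 2008.95 − 1759.67 = 249.28
b = Sxy/Sxx = 249.28/104 = 2.396923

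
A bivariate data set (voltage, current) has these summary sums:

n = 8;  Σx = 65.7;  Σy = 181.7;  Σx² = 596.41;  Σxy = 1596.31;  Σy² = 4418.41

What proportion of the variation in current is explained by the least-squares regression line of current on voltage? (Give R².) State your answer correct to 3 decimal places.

Sxx = Σx² − (Σx)²/n = 596.41 − 539.56125 = 56.84875
Sxy = Σxy − (Σx)(Σy)/n = 1596.31 − 1492.21125 = 104.09875
Syy = Σy² − (Σy)²/n = 4418.41 − 4126.86125 = 291.54875
R² = Sxy²/(Sxx·Syy) = (104.09875)²/(56.84875·291.54875) = 0.653821

0.654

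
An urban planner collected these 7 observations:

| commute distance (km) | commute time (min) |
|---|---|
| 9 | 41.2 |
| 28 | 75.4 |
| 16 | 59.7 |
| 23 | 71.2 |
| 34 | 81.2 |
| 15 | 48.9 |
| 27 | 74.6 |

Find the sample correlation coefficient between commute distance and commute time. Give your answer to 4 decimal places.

0.9689

n = 7, Σx = 152, Σy = 452.2, Σxy = 10583.3, Σx² = 3760, Σy² = 30565.94
Sxx = Σx² − (Σx)²/n = 3760 − 3300.571429 = 459.428571
Sxy = Σxy − (Σx)(Σy)/n = 10583.3 − 9819.2 = 764.1
Syy = Σy² − (Σy)²/n = 30565.94 − 29212.12 = 1353.82
r = Sxy/√(Sxx·Syy) = 764.1/√(621983.588571) = 764.1/788.659362 = 0.968859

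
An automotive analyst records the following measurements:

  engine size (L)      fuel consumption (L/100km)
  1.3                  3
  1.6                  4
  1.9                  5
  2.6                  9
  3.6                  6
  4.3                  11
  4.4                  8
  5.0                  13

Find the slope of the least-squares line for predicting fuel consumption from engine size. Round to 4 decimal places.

2.1270

n = 8, Σx = 24.7, Σy = 59, Σxy = 212.3, Σx² = 90.43
Sxx = Σx² − (Σx)²/n = 90.43 − 76.26125 = 14.16875
Sxy = Σxy − (Σx)(Σy)/n = 212.3 − 182.1625 = 30.1375
b = Sxy/Sxx = 30.1375/14.16875 = 2.127040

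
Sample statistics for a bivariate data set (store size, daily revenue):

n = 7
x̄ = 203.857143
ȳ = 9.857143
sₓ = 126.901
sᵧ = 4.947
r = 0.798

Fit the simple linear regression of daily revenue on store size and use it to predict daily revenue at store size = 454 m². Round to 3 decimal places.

b = r · sᵧ/sₓ = 0.798 · 4.947/126.901 = 0.031109
a = ȳ − b·x̄ = 9.857143 − 0.031109·203.857143 = 3.515443
ŷ(454) = a + b·454 = 3.515443 + 0.031109·454 = 17.638724

17.639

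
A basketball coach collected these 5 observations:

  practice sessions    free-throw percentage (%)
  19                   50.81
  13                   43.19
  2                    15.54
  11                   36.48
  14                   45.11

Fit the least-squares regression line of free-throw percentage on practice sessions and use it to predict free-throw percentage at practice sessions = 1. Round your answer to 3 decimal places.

14.824

n = 5, Σx = 59, Σy = 191.13, Σxy = 2590.76, Σx² = 851
Sxx = Σx² − (Σx)²/n = 851 − 696.2 = 154.8
Sxy = Σxy − (Σx)(Σy)/n = 2590.76 − 2255.334 = 335.426
b = Sxy/Sxx = 335.426/154.8 = 2.166835
a = ȳ − b·x̄ = 38.226 − 2.166835·11.8 = 12.657351
ŷ(1) = a + b·1 = 12.657351 + 2.166835·1 = 14.824186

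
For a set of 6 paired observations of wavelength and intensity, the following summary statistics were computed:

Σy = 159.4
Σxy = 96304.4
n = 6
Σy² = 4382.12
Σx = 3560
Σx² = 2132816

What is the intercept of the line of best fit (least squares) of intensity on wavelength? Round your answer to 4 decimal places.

-23.3000

Sxx = Σx² − (Σx)²/n = 2132816 − 2112266.666667 = 20549.333333
Sxy = Σxy − (Σx)(Σy)/n = 96304.4 − 94577.333333 = 1727.066667
b = Sxy/Sxx = 1727.066667/20549.333333 = 0.084045
a = ȳ − b·x̄ = 26.566667 − 0.084045·593.333333 = -23.299974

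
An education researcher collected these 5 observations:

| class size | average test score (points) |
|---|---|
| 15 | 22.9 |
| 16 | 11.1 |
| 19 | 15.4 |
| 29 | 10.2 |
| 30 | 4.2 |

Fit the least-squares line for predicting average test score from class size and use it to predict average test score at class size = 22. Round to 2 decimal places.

n = 5, Σx = 109, Σy = 63.8, Σxy = 1235.5, Σx² = 2583
Sxx = Σx² − (Σx)²/n = 2583 − 2376.2 = 206.8
Sxy = Σxy − (Σx)(Σy)/n = 1235.5 − 1390.84 = -155.34
b = Sxy/Sxx = -155.34/206.8 = -0.751161
a = ȳ − b·x̄ = 12.76 − (-0.751161)·21.8 = 29.135300
ŷ(22) = a + b·22 = 29.135300 + (-0.751161)·22 = 12.609768

12.61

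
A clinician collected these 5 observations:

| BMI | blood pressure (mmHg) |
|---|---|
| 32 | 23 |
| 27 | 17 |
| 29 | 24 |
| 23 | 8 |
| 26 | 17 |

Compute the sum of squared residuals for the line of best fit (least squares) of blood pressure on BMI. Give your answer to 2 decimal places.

26.81

n = 5, Σx = 137, Σy = 89, Σxy = 2517, Σx² = 3799, Σy² = 1747
Sxx = Σx² − (Σx)²/n = 3799 − 3753.8 = 45.2
Sxy = Σxy − (Σx)(Σy)/n = 2517 − 2438.6 = 78.4
Syy = Σy² − (Σy)²/n = 1747 − 1584.2 = 162.8
b = Sxy/Sxx = 78.4/45.2 = 1.734513
SSE = Syy − b·Sxy = 162.8 − 1.734513·78.4 = 26.814159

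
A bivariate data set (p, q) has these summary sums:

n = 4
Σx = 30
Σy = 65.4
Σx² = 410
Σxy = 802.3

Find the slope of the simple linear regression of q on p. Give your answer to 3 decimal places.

1.685

Sxx = Σx² − (Σx)²/n = 410 − 225 = 185
Sxy = Σxy − (Σx)(Σy)/n = 802.3 − 490.5 = 311.8
b = Sxy/Sxx = 311.8/185 = 1.685405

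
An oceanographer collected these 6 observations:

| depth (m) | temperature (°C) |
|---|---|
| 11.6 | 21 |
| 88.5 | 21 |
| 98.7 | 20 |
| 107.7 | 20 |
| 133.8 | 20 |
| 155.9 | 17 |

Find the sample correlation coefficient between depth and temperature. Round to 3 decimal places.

-0.736

n = 6, Σx = 596.2, Σy = 119, Σxy = 11556.4, Σx² = 71515.04, Σy² = 2371
Sxx = Σx² − (Σx)²/n = 71515.04 − 59242.406667 = 12272.633333
Sxy = Σxy − (Σx)(Σy)/n = 11556.4 − 11824.633333 = -268.233333
Syy = Σy² − (Σy)²/n = 2371 − 2360.166667 = 10.833333
r = Sxy/√(Sxx·Syy) = -268.233333/√(132953.527778) = -268.233333/364.627931 = -0.735636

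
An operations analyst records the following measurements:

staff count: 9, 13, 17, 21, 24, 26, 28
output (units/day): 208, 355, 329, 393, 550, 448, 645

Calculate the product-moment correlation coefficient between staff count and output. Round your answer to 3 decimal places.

0.903

n = 7, Σx = 138, Σy = 2928, Σxy = 63241, Σx² = 3016, Σy² = 1351208
Sxx = Σx² − (Σx)²/n = 3016 − 2720.571429 = 295.428571
Sxy = Σxy − (Σx)(Σy)/n = 63241 − 57723.428571 = 5517.571429
Syy = Σy² − (Σy)²/n = 1351208 − 1224740.571429 = 126467.428571
r = Sxy/√(Sxx·Syy) = 5517.571429/√(37362091.755102) = 5517.571429/6112.453824 = 0.902677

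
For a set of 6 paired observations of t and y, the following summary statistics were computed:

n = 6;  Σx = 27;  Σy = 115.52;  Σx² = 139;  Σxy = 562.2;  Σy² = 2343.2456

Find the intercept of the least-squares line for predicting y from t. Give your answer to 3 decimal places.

8.361

Sxx = Σx² − (Σx)²/n = 139 − 121.5 = 17.5
Sxy = Σxy − (Σx)(Σy)/n = 562.2 − 519.84 = 42.36
b = Sxy/Sxx = 42.36/17.5 = 2.420571
a = ȳ − b·x̄ = 19.253333 − 2.420571·4.5 = 8.360762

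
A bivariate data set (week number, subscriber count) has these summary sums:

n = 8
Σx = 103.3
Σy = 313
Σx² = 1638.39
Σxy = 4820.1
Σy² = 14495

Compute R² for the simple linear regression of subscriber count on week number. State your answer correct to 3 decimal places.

Sxx = Σx² − (Σx)²/n = 1638.39 − 1333.86125 = 304.52875
Sxy = Σxy − (Σx)(Σy)/n = 4820.1 − 4041.6125 = 778.4875
Syy = Σy² − (Σy)²/n = 14495 − 12246.125 = 2248.875
R² = Sxy²/(Sxx·Syy) = (778.4875)²/(304.52875·2248.875) = 0.884932

0.885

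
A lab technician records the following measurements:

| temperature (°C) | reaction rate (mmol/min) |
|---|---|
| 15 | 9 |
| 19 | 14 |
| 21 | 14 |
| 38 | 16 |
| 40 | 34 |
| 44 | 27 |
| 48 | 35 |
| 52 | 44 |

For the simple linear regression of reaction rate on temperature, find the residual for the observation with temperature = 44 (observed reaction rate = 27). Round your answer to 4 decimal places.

-4.6071

n = 8, Σx = 277, Σy = 193, Σxy = 7819, Σx² = 11015
Sxx = Σx² − (Σx)²/n = 11015 − 9591.125 = 1423.875
Sxy = Σxy − (Σx)(Σy)/n = 7819 − 6682.625 = 1136.375
b = Sxy/Sxx = 1136.375/1423.875 = 0.798086
a = ȳ − b·x̄ = 24.125 − 0.798086·34.625 = -3.508735
ŷ(44) = -3.508735 + 0.798086·44 = 31.607058
residual = y − ŷ = 27 − 31.607058 = -4.607058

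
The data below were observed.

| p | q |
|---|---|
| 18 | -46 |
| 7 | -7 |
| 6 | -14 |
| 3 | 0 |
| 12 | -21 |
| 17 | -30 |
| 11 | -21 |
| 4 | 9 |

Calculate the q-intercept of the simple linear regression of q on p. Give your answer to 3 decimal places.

n = 8, Σx = 78, Σy = -130, Σxy = -1918, Σx² = 988
Sxx = Σx² − (Σx)²/n = 988 − 760.5 = 227.5
Sxy = Σxy − (Σx)(Σy)/n = -1918 − (-1267.5) = -650.5
b = Sxy/Sxx = -650.5/227.5 = -2.859341
a = ȳ − b·x̄ = -16.25 − (-2.859341)·9.75 = 11.628571

11.629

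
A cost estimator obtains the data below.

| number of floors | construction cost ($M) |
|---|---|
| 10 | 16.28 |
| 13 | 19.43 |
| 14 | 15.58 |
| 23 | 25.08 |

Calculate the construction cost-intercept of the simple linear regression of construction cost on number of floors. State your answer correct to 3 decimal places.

n = 4, Σx = 60, Σy = 76.37, Σxy = 1210.35, Σx² = 994
Sxx = Σx² − (Σx)²/n = 994 − 900 = 94
Sxy = Σxy − (Σx)(Σy)/n = 1210.35 − 1145.55 = 64.8
b = Sxy/Sxx = 64.8/94 = 0.689362
a = ȳ − b·x̄ = 19.0925 − 0.689362·15 = 8.752074

8.752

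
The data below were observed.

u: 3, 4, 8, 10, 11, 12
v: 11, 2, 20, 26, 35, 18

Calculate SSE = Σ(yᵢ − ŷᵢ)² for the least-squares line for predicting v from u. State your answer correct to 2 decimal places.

n = 6, Σx = 48, Σy = 112, Σxy = 1062, Σx² = 454, Σy² = 2750
Sxx = Σx² − (Σx)²/n = 454 − 384 = 70
Sxy = Σxy − (Σx)(Σy)/n = 1062 − 896 = 166
Syy = Σy² − (Σy)²/n = 2750 − 2090.666667 = 659.333333
b = Sxy/Sxx = 166/70 = 2.371429
SSE = Syy − b·Sxy = 659.333333 − 2.371429·166 = 265.676190

265.68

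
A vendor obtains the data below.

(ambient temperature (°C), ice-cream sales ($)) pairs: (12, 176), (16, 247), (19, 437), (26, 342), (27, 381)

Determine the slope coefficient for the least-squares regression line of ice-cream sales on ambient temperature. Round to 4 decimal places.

11.3614

n = 5, Σx = 100, Σy = 1583, Σxy = 33546, Σx² = 2166
Sxx = Σx² − (Σx)²/n = 2166 − 2000 = 166
Sxy = Σxy − (Σx)(Σy)/n = 33546 − 31660 = 1886
b = Sxy/Sxx = 1886/166 = 11.361446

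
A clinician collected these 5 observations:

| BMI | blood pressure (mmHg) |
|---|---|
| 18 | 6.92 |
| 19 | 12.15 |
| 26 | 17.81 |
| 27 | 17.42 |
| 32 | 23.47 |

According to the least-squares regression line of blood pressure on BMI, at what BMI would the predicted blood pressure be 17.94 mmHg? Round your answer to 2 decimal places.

26.70

n = 5, Σx = 122, Σy = 77.77, Σxy = 2039.85, Σx² = 3114
Sxx = Σx² − (Σx)²/n = 3114 − 2976.8 = 137.2
Sxy = Σxy − (Σx)(Σy)/n = 2039.85 − 1897.588 = 142.262
b = Sxy/Sxx = 142.262/137.2 = 1.036895
a = ȳ − b·x̄ = 15.554 − 1.036895·24.4 = -9.746239
Set a + b·x = 17.94: x = (17.94 − (-9.746239)) / 1.036895 = 26.701101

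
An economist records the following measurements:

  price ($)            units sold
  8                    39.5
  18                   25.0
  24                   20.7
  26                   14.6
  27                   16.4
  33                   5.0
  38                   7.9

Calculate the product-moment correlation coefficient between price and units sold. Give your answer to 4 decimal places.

n = 7, Σx = 174, Σy = 129.1, Σxy = 2550.4, Σx² = 4902, Σy² = 3183.27
Sxx = Σx² − (Σx)²/n = 4902 − 4325.142857 = 576.857143
Sxy = Σxy − (Σx)(Σy)/n = 2550.4 − 3209.057143 = -658.657143
Syy = Σy² − (Σy)²/n = 3183.27 − 2380.972857 = 802.297143
r = Sxy/√(Sxx·Syy) = -658.657143/√(462810.837551) = -658.657143/680.302019 = -0.968183

-0.9682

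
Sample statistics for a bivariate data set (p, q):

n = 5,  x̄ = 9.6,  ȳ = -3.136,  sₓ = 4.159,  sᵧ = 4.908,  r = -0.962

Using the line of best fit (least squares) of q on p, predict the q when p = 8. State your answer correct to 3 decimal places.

-1.320

b = r · sᵧ/sₓ = -0.962 · 4.908/4.159 = -1.135248
a = ȳ − b·x̄ = -3.136 − (-1.135248)·9.6 = 7.762380
ŷ(8) = a + b·8 = 7.762380 + (-1.135248)·8 = -1.319603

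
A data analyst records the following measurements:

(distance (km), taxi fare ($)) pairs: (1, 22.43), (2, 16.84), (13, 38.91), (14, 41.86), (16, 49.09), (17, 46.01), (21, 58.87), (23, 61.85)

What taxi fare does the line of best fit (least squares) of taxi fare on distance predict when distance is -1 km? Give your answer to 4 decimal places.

n = 8, Σx = 107, Σy = 335.86, Σxy = 5374.41, Σx² = 1885
Sxx = Σx² − (Σx)²/n = 1885 − 1431.125 = 453.875
Sxy = Σxy − (Σx)(Σy)/n = 5374.41 − 4492.1275 = 882.2825
b = Sxy/Sxx = 882.2825/453.875 = 1.943889
a = ȳ − b·x̄ = 41.9825 − 1.943889·13.375 = 15.982988
ŷ(-1) = a + b·-1 = 15.982988 + 1.943889·(-1) = 14.039099

14.0391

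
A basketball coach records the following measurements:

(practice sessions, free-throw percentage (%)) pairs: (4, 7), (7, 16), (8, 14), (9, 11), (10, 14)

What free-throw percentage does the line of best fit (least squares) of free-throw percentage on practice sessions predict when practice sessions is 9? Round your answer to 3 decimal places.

n = 5, Σx = 38, Σy = 62, Σxy = 491, Σx² = 310
Sxx = Σx² − (Σx)²/n = 310 − 288.8 = 21.2
Sxy = Σxy − (Σx)(Σy)/n = 491 − 471.2 = 19.8
b = Sxy/Sxx = 19.8/21.2 = 0.933962
a = ȳ − b·x̄ = 12.4 − 0.933962·7.6 = 5.301887
ŷ(9) = a + b·9 = 5.301887 + 0.933962·9 = 13.707547

13.708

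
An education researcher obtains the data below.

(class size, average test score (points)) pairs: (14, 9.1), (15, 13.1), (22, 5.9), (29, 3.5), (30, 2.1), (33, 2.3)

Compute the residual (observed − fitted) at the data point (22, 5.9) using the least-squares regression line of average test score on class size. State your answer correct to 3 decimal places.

-1.019

n = 6, Σx = 143, Σy = 36, Σxy = 694.1, Σx² = 3735
Sxx = Σx² − (Σx)²/n = 3735 − 3408.166667 = 326.833333
Sxy = Σxy − (Σx)(Σy)/n = 694.1 − 858 = -163.9
b = Sxy/Sxx = -163.9/326.833333 = -0.501479
a = ȳ − b·x̄ = 6 − (-0.501479)·23.833333 = 17.951912
ŷ(22) = 17.951912 + (-0.501479)·22 = 6.919378
residual = y − ŷ = 5.9 − 6.919378 = -1.019378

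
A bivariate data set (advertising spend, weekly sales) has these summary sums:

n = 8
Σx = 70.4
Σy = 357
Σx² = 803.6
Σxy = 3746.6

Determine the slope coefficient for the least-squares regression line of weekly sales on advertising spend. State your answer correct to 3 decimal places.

Sxx = Σx² − (Σx)²/n = 803.6 − 619.52 = 184.08
Sxy = Σxy − (Σx)(Σy)/n = 3746.6 − 3141.6 = 605
b = Sxy/Sxx = 605/184.08 = 3.286615

3.287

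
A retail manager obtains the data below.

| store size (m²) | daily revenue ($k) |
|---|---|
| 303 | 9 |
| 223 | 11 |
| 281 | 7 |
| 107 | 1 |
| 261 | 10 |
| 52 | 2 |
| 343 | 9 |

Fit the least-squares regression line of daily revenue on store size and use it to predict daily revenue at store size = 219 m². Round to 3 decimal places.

6.840

n = 7, Σx = 1570, Σy = 49, Σxy = 13055, Σx² = 420422
Sxx = Σx² − (Σx)²/n = 420422 − 352128.571429 = 68293.428571
Sxy = Σxy − (Σx)(Σy)/n = 13055 − 10990 = 2065
b = Sxy/Sxx = 2065/68293.428571 = 0.030237
a = ȳ − b·x̄ = 7 − 0.030237·224.285714 = 0.218235
ŷ(219) = a + b·219 = 0.218235 + 0.030237·219 = 6.840175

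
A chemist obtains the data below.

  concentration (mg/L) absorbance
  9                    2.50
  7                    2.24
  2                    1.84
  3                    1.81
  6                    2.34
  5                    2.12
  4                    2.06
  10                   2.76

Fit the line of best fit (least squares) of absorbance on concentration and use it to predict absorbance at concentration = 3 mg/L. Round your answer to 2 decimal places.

n = 8, Σx = 46, Σy = 17.67, Σxy = 107.77, Σx² = 320
Sxx = Σx² − (Σx)²/n = 320 − 264.5 = 55.5
Sxy = Σxy − (Σx)(Σy)/n = 107.77 − 101.6025 = 6.1675
b = Sxy/Sxx = 6.1675/55.5 = 0.111126
a = ȳ − b·x̄ = 2.20875 − 0.111126·5.75 = 1.569775
ŷ(3) = a + b·3 = 1.569775 + 0.111126·3 = 1.903153

1.90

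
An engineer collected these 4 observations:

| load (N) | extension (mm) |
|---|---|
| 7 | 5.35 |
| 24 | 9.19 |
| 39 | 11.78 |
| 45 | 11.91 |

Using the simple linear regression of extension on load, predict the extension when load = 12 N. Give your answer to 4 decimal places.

n = 4, Σx = 115, Σy = 38.23, Σxy = 1253.38, Σx² = 4171
Sxx = Σx² − (Σx)²/n = 4171 − 3306.25 = 864.75
Sxy = Σxy − (Σx)(Σy)/n = 1253.38 − 1099.1125 = 154.2675
b = Sxy/Sxx = 154.2675/864.75 = 0.178395
a = ȳ − b·x̄ = 9.5575 − 0.178395·28.75 = 4.428630
ŷ(12) = a + b·12 = 4.428630 + 0.178395·12 = 6.569376

6.5694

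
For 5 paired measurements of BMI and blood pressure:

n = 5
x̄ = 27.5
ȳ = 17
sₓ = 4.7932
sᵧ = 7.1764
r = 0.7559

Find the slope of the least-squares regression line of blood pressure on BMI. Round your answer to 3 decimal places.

b = r · sᵧ/sₓ = 0.7559 · 7.1764/4.7932 = 1.131737

1.132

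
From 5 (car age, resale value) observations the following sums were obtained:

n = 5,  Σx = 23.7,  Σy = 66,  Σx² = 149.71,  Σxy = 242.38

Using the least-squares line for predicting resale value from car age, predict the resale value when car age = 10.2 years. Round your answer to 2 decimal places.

2.91

Sxx = Σx² − (Σx)²/n = 149.71 − 112.338 = 37.372
Sxy = Σxy − (Σx)(Σy)/n = 242.38 − 312.84 = -70.46
b = Sxy/Sxx = -70.46/37.372 = -1.885369
a = ȳ − b·x̄ = 13.2 − (-1.885369)·4.74 = 22.136648
ŷ(10.2) = a + b·10.2 = 22.136648 + (-1.885369)·10.2 = 2.905887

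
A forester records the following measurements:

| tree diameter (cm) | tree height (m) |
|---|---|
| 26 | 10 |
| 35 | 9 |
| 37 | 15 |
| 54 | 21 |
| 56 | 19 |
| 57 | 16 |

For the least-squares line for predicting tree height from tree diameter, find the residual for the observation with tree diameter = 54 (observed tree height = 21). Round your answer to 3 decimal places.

n = 6, Σx = 265, Σy = 90, Σxy = 4240, Σx² = 12571
Sxx = Σx² − (Σx)²/n = 12571 − 11704.166667 = 866.833333
Sxy = Σxy − (Σx)(Σy)/n = 4240 − 3975 = 265
b = Sxy/Sxx = 265/866.833333 = 0.305710
a = ȳ − b·x̄ = 15 − 0.305710·44.166667 = 1.497789
ŷ(54) = 1.497789 + 0.305710·54 = 18.006153
residual = y − ŷ = 21 − 18.006153 = 2.993847

2.994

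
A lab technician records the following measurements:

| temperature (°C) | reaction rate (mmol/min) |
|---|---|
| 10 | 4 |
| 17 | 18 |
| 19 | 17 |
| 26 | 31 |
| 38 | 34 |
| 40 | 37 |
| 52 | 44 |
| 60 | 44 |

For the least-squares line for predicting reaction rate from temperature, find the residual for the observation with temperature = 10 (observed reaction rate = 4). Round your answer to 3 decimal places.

n = 8, Σx = 262, Σy = 229, Σxy = 9175, Σx² = 10774
Sxx = Σx² − (Σx)²/n = 10774 − 8580.5 = 2193.5
Sxy = Σxy − (Σx)(Σy)/n = 9175 − 7499.75 = 1675.25
b = Sxy/Sxx = 1675.25/2193.5 = 0.763734
a = ȳ − b·x̄ = 28.625 − 0.763734·32.75 = 3.612719
ŷ(10) = 3.612719 + 0.763734·10 = 11.250057
residual = y − ŷ = 4 − 11.250057 = -7.250057

-7.250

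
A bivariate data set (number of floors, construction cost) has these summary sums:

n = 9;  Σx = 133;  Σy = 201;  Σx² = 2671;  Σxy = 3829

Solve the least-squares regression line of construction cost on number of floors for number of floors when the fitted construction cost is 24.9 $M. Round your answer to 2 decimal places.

16.89

Sxx = Σx² − (Σx)²/n = 2671 − 1965.444444 = 705.555556
Sxy = Σxy − (Σx)(Σy)/n = 3829 − 2970.333333 = 858.666667
b = Sxy/Sxx = 858.666667/705.555556 = 1.217008
a = ȳ − b·x̄ = 22.333333 − 1.217008·14.777778 = 4.348661
Set a + b·x = 24.9: x = (24.9 − 4.348661) / 1.217008 = 16.886775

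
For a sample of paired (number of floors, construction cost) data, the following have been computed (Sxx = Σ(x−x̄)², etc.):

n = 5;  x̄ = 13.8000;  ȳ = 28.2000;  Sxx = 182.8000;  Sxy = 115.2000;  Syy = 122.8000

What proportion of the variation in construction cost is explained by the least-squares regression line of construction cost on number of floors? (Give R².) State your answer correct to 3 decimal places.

0.591

R² = Sxy²/(Sxx·Syy) = (115.2)²/(182.8·122.8) = 0.591195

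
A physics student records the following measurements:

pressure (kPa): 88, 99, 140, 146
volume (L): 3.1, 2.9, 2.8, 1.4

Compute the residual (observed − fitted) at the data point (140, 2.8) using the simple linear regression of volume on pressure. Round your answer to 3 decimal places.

n = 4, Σx = 473, Σy = 10.2, Σxy = 1156.3, Σx² = 58461
Sxx = Σx² − (Σx)²/n = 58461 − 55932.25 = 2528.75
Sxy = Σxy − (Σx)(Σy)/n = 1156.3 − 1206.15 = -49.85
b = Sxy/Sxx = -49.85/2528.75 = -0.019713
a = ȳ − b·x̄ = 2.55 − (-0.019713)·118.25 = 4.881097
ŷ(140) = 4.881097 + (-0.019713)·140 = 2.121236
residual = y − ŷ = 2.8 − 2.121236 = 0.678764

0.679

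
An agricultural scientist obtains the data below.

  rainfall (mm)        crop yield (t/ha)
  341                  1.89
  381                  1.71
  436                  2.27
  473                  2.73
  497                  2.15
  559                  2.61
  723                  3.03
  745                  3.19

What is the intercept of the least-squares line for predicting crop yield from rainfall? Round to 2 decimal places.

n = 8, Σx = 4155, Σy = 19.58, Σxy = 10671.79, Σx² = 2312511
Sxx = Σx² − (Σx)²/n = 2312511 − 2158003.125 = 154507.875
Sxy = Σxy − (Σx)(Σy)/n = 10671.79 − 10169.3625 = 502.4275
b = Sxy/Sxx = 502.4275/154507.875 = 0.003252
a = ȳ − b·x̄ = 2.4475 − 0.003252·519.375 = 0.758600

0.76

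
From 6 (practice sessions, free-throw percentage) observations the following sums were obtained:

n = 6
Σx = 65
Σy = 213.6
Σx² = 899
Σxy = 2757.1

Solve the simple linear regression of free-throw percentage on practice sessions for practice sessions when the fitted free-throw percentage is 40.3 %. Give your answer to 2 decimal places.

Sxx = Σx² − (Σx)²/n = 899 − 704.166667 = 194.833333
Sxy = Σxy − (Σx)(Σy)/n = 2757.1 − 2314 = 443.1
b = Sxy/Sxx = 443.1/194.833333 = 2.274251
a = ȳ − b·x̄ = 35.6 − 2.274251·10.833333 = 10.962275
Set a + b·x = 40.3: x = (40.3 − 10.962275) / 2.274251 = 12.899947

12.90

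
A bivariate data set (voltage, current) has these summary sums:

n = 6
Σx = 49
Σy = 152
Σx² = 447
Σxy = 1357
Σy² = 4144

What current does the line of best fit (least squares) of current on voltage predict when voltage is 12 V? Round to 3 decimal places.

34.801

Sxx = Σx² − (Σx)²/n = 447 − 400.166667 = 46.833333
Sxy = Σxy − (Σx)(Σy)/n = 1357 − 1241.333333 = 115.666667
b = Sxy/Sxx = 115.666667/46.833333 = 2.469751
a = ȳ − b·x̄ = 25.333333 − 2.469751·8.166667 = 5.163701
ŷ(12) = a + b·12 = 5.163701 + 2.469751·12 = 34.800712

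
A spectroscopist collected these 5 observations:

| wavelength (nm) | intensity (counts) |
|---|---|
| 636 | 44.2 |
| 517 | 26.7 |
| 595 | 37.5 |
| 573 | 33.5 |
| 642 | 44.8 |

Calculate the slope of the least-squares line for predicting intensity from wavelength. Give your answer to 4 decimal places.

n = 5, Σx = 2963, Σy = 186.7, Σxy = 112184.7, Σx² = 1766303
Sxx = Σx² − (Σx)²/n = 1766303 − 1755873.8 = 10429.2
Sxy = Σxy − (Σx)(Σy)/n = 112184.7 − 110638.42 = 1546.28
b = Sxy/Sxx = 1546.28/10429.2 = 0.148264

0.1483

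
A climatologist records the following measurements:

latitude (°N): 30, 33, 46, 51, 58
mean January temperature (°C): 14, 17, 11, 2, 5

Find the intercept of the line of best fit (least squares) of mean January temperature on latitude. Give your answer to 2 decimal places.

29.66

n = 5, Σx = 218, Σy = 49, Σxy = 1879, Σx² = 10070
Sxx = Σx² − (Σx)²/n = 10070 − 9504.8 = 565.2
Sxy = Σxy − (Σx)(Σy)/n = 1879 − 2136.4 = -257.4
b = Sxy/Sxx = -257.4/565.2 = -0.455414
a = ȳ − b·x̄ = 9.8 − (-0.455414)·43.6 = 29.656051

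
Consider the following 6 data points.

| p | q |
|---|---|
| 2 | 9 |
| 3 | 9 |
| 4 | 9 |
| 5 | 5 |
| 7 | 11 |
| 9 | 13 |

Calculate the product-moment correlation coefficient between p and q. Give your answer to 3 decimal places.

0.577

n = 6, Σx = 30, Σy = 56, Σxy = 300, Σx² = 184, Σy² = 558
Sxx = Σx² − (Σx)²/n = 184 − 150 = 34
Sxy = Σxy − (Σx)(Σy)/n = 300 − 280 = 20
Syy = Σy² − (Σy)²/n = 558 − 522.666667 = 35.333333
r = Sxy/√(Sxx·Syy) = 20/√(1201.333333) = 20/34.660256 = 0.577030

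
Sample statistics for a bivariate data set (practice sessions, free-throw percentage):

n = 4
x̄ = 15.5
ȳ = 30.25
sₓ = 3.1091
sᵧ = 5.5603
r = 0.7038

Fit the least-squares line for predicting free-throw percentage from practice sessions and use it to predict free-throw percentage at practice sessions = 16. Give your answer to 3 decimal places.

b = r · sᵧ/sₓ = 0.7038 · 5.5603/3.1091 = 1.258673
a = ȳ − b·x̄ = 30.25 − 1.258673·15.5 = 10.740574
ŷ(16) = a + b·16 = 10.740574 + 1.258673·16 = 30.879336

30.879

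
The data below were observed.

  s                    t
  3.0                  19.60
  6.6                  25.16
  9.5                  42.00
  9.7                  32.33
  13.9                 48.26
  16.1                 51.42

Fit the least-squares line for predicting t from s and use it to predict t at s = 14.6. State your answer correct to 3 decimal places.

48.864

n = 6, Σx = 58.8, Σy = 218.77, Σxy = 2436.133, Σx² = 689.32
Sxx = Σx² − (Σx)²/n = 689.32 − 576.24 = 113.08
Sxy = Σxy − (Σx)(Σy)/n = 2436.133 − 2143.946 = 292.187
b = Sxy/Sxx = 292.187/113.08 = 2.583896
a = ȳ − b·x̄ = 36.461667 − 2.583896·9.8 = 11.139482
ŷ(14.6) = a + b·14.6 = 11.139482 + 2.583896·14.6 = 48.864369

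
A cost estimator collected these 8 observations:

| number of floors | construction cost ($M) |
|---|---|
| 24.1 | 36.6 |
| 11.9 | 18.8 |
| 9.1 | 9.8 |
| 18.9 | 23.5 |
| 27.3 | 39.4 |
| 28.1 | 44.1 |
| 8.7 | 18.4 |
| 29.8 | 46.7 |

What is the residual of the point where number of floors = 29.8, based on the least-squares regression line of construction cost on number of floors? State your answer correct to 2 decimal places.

n = 8, Σx = 157.9, Σy = 237.3, Σxy = 5505.68, Σx² = 3661.07
Sxx = Σx² − (Σx)²/n = 3661.07 − 3116.55125 = 544.51875
Sxy = Σxy − (Σx)(Σy)/n = 5505.68 − 4683.70875 = 821.97125
b = Sxy/Sxx = 821.97125/544.51875 = 1.509537
a = ȳ − b·x̄ = 29.6625 − 1.509537·19.7375 = -0.131988
ŷ(29.8) = -0.131988 + 1.509537·29.8 = 44.852217
residual = y − ŷ = 46.7 − 44.852217 = 1.847783

1.85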